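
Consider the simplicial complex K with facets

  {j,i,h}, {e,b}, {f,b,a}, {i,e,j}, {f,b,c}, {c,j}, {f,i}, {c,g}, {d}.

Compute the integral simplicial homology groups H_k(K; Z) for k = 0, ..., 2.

H_0 ≅ Z^2,  H_1 ≅ Z^2,  H_2 = 0.

K has 10 vertices, 14 edges, 4 triangles.
rank ∂_0 = 0, rank ∂_1 = 8 ⇒ b_0 = 10 − 0 − 8 = 2; all invariant factors of ∂_1 are 1 so no torsion. So H_0 ≅ Z^2.
rank ∂_1 = 8, rank ∂_2 = 4 ⇒ b_1 = 14 − 8 − 4 = 2; all invariant factors of ∂_2 are 1 so no torsion. So H_1 ≅ Z^2.
rank ∂_2 = 4, rank ∂_3 = 0 ⇒ b_2 = 4 − 4 − 0 = 0. So H_2 ≅ 0.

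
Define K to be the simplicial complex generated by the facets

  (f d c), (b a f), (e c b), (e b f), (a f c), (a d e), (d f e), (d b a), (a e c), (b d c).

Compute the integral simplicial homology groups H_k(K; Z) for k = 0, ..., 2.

H_0 ≅ Z,  H_1 ≅ Z/2Z,  H_2 = 0.

Take the total order a < b < c < d < e < f on the vertex set. Then K (dimension 2) consists of the simplices:

  0-simplices (6): a, b, c, d, e, f
  1-simplices (15): ab, ac, ad, ae, af, bc, bd, be, bf, cd, ce, cf, de, df, ef
  2-simplices (10): abd, abf, ace, acf, ade, bcd, bce, bef, cdf, def

so the chain groups are C_0 ≅ Z^6, C_1 ≅ Z^15, C_2 ≅ Z^10.

Boundary ∂_1: C_1 → C_0 sends each edge [p,q] (with p < q) to q − p. For instance
  ∂ab = b − a.
The 6×15 boundary matrix has rank 5 and Smith normal form diag(1,1,1,1,1).

∂_2: C_2 → C_1 maps a triangle to the signed sum of its edges. For instance
  ∂def = ef − df + de,
  ∂abd = bd − ad + ab.
The 15×10 boundary matrix has rank 10 and Smith normal form diag(1,1,1,1,1,1,1,1,1,2).

Now H_k = ker ∂_k / im ∂_{k+1}, so:

  H_0: rank C_0 − rank ∂_1 = 6 − 5 = 1, and the invariant factors of ∂_1 are all 1, so H_0 ≅ Z.
  H_1: rank ker ∂_1 − rank ∂_2 = (15 − 5) − 10 = 0, and ∂_2 has invariant factor 2 > 1, so H_1 ≅ Z/2Z.
  H_2: rank ker ∂_2 − rank ∂_3 = (10 − 10) − 0 = 0, and there is no ∂_3, so H_2 ≅ 0.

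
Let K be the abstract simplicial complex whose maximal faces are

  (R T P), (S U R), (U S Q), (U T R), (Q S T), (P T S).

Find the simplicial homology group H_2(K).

H_2 = 0.

Order the vertices as P < Q < R < S < T < U. Listing each simplex with vertices in this order, K has dimension 2 with simplices:

  0-simplices (6): P, Q, R, S, T, U
  1-simplices (12): PR, PS, PT, QS, QT, QU, RS, RT, RU, ST, SU, TU
  2-simplices (6): PRT, PST, QST, QSU, RSU, RTU

giving chain groups C_0 ≅ Z^6, C_1 ≅ Z^12, C_2 ≅ Z^6.

Boundary ∂_1: C_1 → C_0 maps an edge to its endpoints' difference, ∂[p,q] = q − p. For instance
  ∂QT = T − Q.
This gives a 6×12 integer matrix of rank 5; reducing to Smith normal form yields diagonal entries (1,1,1,1,1).

Boundary ∂_2: C_2 → C_1 acts by ∂[p,q,r] = [q,r] − [p,r] + [p,q]. For instance
  ∂RSU = SU − RU + RS,
  ∂QSU = SU − QU + QS.
This gives a 12×6 integer matrix of rank 6; reducing to Smith normal form yields diagonal entries (1,1,1,1,1,1).

From H_k ≅ ker(∂_k) / im(∂_{k+1}) we obtain:

  H_2: rank ker ∂_2 − rank ∂_3 = (6 − 6) − 0 = 0, and there is no ∂_3, so H_2 ≅ 0.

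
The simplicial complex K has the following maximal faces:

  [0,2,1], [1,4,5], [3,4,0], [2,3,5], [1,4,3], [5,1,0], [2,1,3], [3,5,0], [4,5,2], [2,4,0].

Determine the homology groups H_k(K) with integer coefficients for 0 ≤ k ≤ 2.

Take the total order 0 < 1 < 2 < 3 < 4 < 5 on the vertex set. Then K (dimension 2) consists of the simplices:

  0-simplices (6): [0], [1], [2], [3], [4], [5]
  1-simplices (15): [0,1], [0,2], [0,3], [0,4], [0,5], [1,2], [1,3], [1,4], [1,5], [2,3], [2,4], [2,5], [3,4], [3,5], [4,5]
  2-simplices (10): [0,1,2], [0,1,5], [0,2,4], [0,3,4], [0,3,5], [1,2,3], [1,3,4], [1,4,5], [2,3,5], [2,4,5]

Hence C_0 ≅ Z^6, C_1 ≅ Z^15, C_2 ≅ Z^10.

∂_1: C_1 → C_0 maps an edge to its endpoints' difference, ∂[p,q] = q − p. For instance
  ∂[0,4] = [4] − [0].
The resulting 6×15 matrix has rank 5, and its Smith normal form has invariant factors (1,1,1,1,1).

The boundary map ∂_2: C_2 → C_1 maps a triangle to the signed sum of its edges. For instance
  ∂[0,3,4] = [3,4] − [0,4] + [0,3],
  ∂[0,3,5] = [3,5] − [0,5] + [0,3].
The 15×10 boundary matrix has rank 10 and Smith normal form diag(1,1,1,1,1,1,1,1,1,2).

Computing H_k = (kernel of ∂_k) / (image of ∂_{k+1}):

  H_0: rank C_0 − rank ∂_1 = 6 − 5 = 1, and the invariant factors of ∂_1 are all 1, so H_0 = Z.
  H_1: rank ker ∂_1 − rank ∂_2 = (15 − 5) − 10 = 0, and ∂_2 has invariant factor 2 > 1, so H_1 = Z/2.
  H_2: rank ker ∂_2 − rank ∂_3 = (10 − 10) − 0 = 0, and there is no ∂_3, so H_2 = 0.

H_0 ≅ Z,  H_1 ≅ Z/2,  H_2 = 0.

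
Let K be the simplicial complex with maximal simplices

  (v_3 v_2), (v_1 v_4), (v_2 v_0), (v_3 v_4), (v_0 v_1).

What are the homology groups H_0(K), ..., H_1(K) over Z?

H_0 = Z,  H_1 = Z.

Fix the vertex order v_0 < v_1 < v_2 < v_3 < v_4 and write every simplex with vertices in increasing order. Then dim K = 1 and the simplices of K are:

  0-simplices (5): [v_0], [v_1], [v_2], [v_3], [v_4]
  1-simplices (5): [v_0,v_1], [v_0,v_2], [v_1,v_4], [v_2,v_3], [v_3,v_4]

so the chain groups are C_0 ≅ Z^5, C_1 ≅ Z^5.

∂_1: C_1 → C_0 sends each edge [p,q] (with p < q) to q − p. For instance
  ∂[v_1,v_4] = [v_4] − [v_1].
This gives a 5×5 integer matrix of rank 4; reducing to Smith normal form yields diagonal entries (1,1,1,1).

Reading off H_k = ker ∂_k / im ∂_{k+1}:

  H_0: rank C_0 − rank ∂_1 = 5 − 4 = 1, and the invariant factors of ∂_1 are all 1, so H_0 = Z.
  H_1: rank ker ∂_1 − rank ∂_2 = (5 − 4) − 0 = 1, and there is no ∂_2, so H_1 = Z.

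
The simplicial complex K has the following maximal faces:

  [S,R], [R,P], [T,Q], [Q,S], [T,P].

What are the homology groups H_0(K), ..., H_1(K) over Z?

H_0 = Z,  H_1 = Z.

Fix the vertex order P < Q < R < S < T and write every simplex with vertices in increasing order. Then dim K = 1 and the simplices of K are:

  0-simplices (5): P, Q, R, S, T
  1-simplices (5): PR, PT, QS, QT, RS

so the chain groups are C_0 ≅ Z^5, C_1 ≅ Z^5.

The boundary map ∂_1: C_1 → C_0 maps an edge to its endpoints' difference, ∂[p,q] = q − p. For instance
  ∂QS = S − Q.
The 5×5 boundary matrix has rank 4 and Smith normal form diag(1,1,1,1).

Reading off H_k = ker ∂_k / im ∂_{k+1}:

  H_0: rank C_0 − rank ∂_1 = 5 − 4 = 1, and the invariant factors of ∂_1 are all 1, so H_0 ≅ Z.
  H_1: rank ker ∂_1 − rank ∂_2 = (5 − 4) − 0 = 1, and there is no ∂_2, so H_1 ≅ Z.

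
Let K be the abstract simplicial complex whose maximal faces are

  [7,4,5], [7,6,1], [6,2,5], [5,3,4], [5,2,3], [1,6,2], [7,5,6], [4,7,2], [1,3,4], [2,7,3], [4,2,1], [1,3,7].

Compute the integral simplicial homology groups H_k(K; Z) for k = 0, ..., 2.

H_0 = Z,  H_1 = Z/2Z,  H_2 = 0.

We work with the vertex ordering 1 < 2 < 3 < 4 < 5 < 6 < 7. The simplices of K, each written with vertices in increasing order, are:

  0-simplices (7): [1], [2], [3], [4], [5], [6], [7]
  1-simplices (18): [1,2], [1,3], [1,4], [1,6], [1,7], [2,3], [2,4], [2,5], [2,6], [2,7], [3,4], [3,5], [3,7], [4,5], [4,7], [5,6], [5,7], [6,7]
  2-simplices (12): [1,2,4], [1,2,6], [1,3,4], [1,3,7], [1,6,7], [2,3,5], [2,3,7], [2,4,7], [2,5,6], [3,4,5], [4,5,7], [5,6,7]

giving chain groups C_0 ≅ Z^7, C_1 ≅ Z^18, C_2 ≅ Z^12.

The boundary map ∂_1: C_1 → C_0 maps an edge to its endpoints' difference, ∂[p,q] = q − p.
The resulting 7×18 matrix has rank 6, and its Smith normal form has invariant factors (1,1,1,1,1,1).

∂_2: C_2 → C_1 sends each 2-simplex [p,q,r] to [q,r] − [p,r] + [p,q]. For instance
  ∂[5,6,7] = [6,7] − [5,7] + [5,6],
  ∂[3,4,5] = [4,5] − [3,5] + [3,4].
The 18×12 boundary matrix has rank 12 and Smith normal form diag(1,1,1,1,1,1,1,1,1,1,1,2).

Reading off H_k = ker ∂_k / im ∂_{k+1}:

  H_0: rank C_0 − rank ∂_1 = 7 − 6 = 1, and the invariant factors of ∂_1 are all 1, so H_0 ≅ Z.
  H_1: rank ker ∂_1 − rank ∂_2 = (18 − 6) − 12 = 0, and ∂_2 has invariant factor 2 > 1, so H_1 ≅ Z/2Z.
  H_2: rank ker ∂_2 − rank ∂_3 = (12 − 12) − 0 = 0, and there is no ∂_3, so H_2 ≅ 0.

As a check, the Euler characteristic is 7 − 18 + 12 = 1, which agrees with 1 − 0 + 0 = 1.
(K is a triangulation of the real projective plane RP^2.)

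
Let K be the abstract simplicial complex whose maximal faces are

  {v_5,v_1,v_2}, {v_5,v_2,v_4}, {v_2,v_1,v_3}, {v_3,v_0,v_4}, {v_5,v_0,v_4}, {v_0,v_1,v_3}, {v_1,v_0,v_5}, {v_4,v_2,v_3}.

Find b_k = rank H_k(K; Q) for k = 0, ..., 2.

We work with the vertex ordering v_0 < v_1 < v_2 < v_3 < v_4 < v_5. The simplices of K, each written with vertices in increasing order, are:

  0-simplices (6): [v_0], [v_1], [v_2], [v_3], [v_4], [v_5]
  1-simplices (12): [v_0,v_1], [v_0,v_3], [v_0,v_4], [v_0,v_5], [v_1,v_2], [v_1,v_3], [v_1,v_5], [v_2,v_3], [v_2,v_4], [v_2,v_5], [v_3,v_4], [v_4,v_5]
  2-simplices (8): [v_0,v_1,v_3], [v_0,v_1,v_5], [v_0,v_3,v_4], [v_0,v_4,v_5], [v_1,v_2,v_3], [v_1,v_2,v_5], [v_2,v_3,v_4], [v_2,v_4,v_5]

so the chain groups are C_0 ≅ Z^6, C_1 ≅ Z^12, C_2 ≅ Z^8.

∂_1: C_1 → C_0 sends each edge [p,q] (with p < q) to q − p.
As a 6×12 matrix over Z this has rank 5, with invariant factors (1,1,1,1,1).

The boundary map ∂_2: C_2 → C_1 sends each 2-simplex [p,q,r] to [q,r] − [p,r] + [p,q]. For instance
  ∂[v_0,v_3,v_4] = [v_3,v_4] − [v_0,v_4] + [v_0,v_3],
  ∂[v_0,v_1,v_5] = [v_1,v_5] − [v_0,v_5] + [v_0,v_1].
As a 12×8 matrix over Z this has rank 7, with invariant factors (1,1,1,1,1,1,1).

From H_k ≅ ker(∂_k) / im(∂_{k+1}) we obtain:

  H_0: rank C_0 − rank ∂_1 = 6 − 5 = 1, and the invariant factors of ∂_1 are all 1, so H_0 = Z.
  H_1: rank ker ∂_1 − rank ∂_2 = (12 − 5) − 7 = 0, and the invariant factors of ∂_2 are all 1, so H_1 = 0.
  H_2: rank ker ∂_2 − rank ∂_3 = (8 − 7) − 0 = 1, and there is no ∂_3, so H_2 = Z.

As a check, the Euler characteristic is 6 − 12 + 8 = 2, which agrees with 1 − 0 + 1 = 2.
(K is a triangulation of the 2-sphere S^2.)

Hence the Betti numbers are b_0 = 1, b_1 = 0, b_2 = 1.

b_0 = 1, b_1 = 0, b_2 = 1.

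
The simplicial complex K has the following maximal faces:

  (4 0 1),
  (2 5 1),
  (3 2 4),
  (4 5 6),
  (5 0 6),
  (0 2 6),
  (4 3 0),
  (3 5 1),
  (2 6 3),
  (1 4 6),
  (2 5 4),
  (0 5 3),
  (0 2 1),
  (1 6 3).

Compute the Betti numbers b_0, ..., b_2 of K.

b_0 = 1, b_1 = 2, b_2 = 1.

Fix the vertex order 0 < 1 < 2 < 3 < 4 < 5 < 6 and write every simplex with vertices in increasing order. Then dim K = 2 and the simplices of K are:

  0-simplices (7): [0], [1], [2], [3], [4], [5], [6]
  1-simplices (21): [0,1], [0,2], [0,3], [0,4], [0,5], [0,6], [1,2], [1,3], [1,4], [1,5], [1,6], [2,3], [2,4], [2,5], [2,6], [3,4], [3,5], [3,6], [4,5], [4,6], [5,6]
  2-simplices (14): [0,1,2], [0,1,4], [0,2,6], [0,3,4], [0,3,5], [0,5,6], [1,2,5], [1,3,5], [1,3,6], [1,4,6], [2,3,4], [2,3,6], [2,4,5], [4,5,6]

so the chain groups are C_0 ≅ Z^7, C_1 ≅ Z^21, C_2 ≅ Z^14.

Boundary ∂_1: C_1 → C_0 is given by ∂[p,q] = [q] − [p]. For instance
  ∂[2,4] = [4] − [2].
The 7×21 boundary matrix has rank 6 and Smith normal form diag(1,1,1,1,1,1).

∂_2: C_2 → C_1 acts by ∂[p,q,r] = [q,r] − [p,r] + [p,q]. For instance
  ∂[0,3,4] = [3,4] − [0,4] + [0,3],
  ∂[0,2,6] = [2,6] − [0,6] + [0,2].
The resulting 21×14 matrix has rank 13, and its Smith normal form has invariant factors (1,1,1,1,1,1,1,1,1,1,1,1,1).

Reading off H_k = ker ∂_k / im ∂_{k+1}:

  H_0: rank C_0 − rank ∂_1 = 7 − 6 = 1, and the invariant factors of ∂_1 are all 1, so H_0 = Z.
  H_1: rank ker ∂_1 − rank ∂_2 = (21 − 6) − 13 = 2, and the invariant factors of ∂_2 are all 1, so H_1 = Z^2.
  H_2: rank ker ∂_2 − rank ∂_3 = (14 − 13) − 0 = 1, and there is no ∂_3, so H_2 = Z.

Hence the Betti numbers are b_0 = 1, b_1 = 2, b_2 = 1.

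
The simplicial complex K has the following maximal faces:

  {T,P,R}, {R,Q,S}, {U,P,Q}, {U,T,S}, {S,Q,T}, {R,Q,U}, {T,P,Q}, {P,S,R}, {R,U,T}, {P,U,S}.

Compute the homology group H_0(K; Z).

Take the total order P < Q < R < S < T < U on the vertex set. Then K (dimension 2) consists of the simplices:

  0-simplices (6): P, Q, R, S, T, U
  1-simplices (15): PQ, PR, PS, PT, PU, QR, QS, QT, QU, RS, RT, RU, ST, SU, TU
  2-simplices (10): PQT, PQU, PRS, PRT, PSU, QRS, QRU, QST, RTU, STU

Hence C_0 ≅ Z^6, C_1 ≅ Z^15, C_2 ≅ Z^10.

The boundary map ∂_1: C_1 → C_0 is given by ∂[p,q] = [q] − [p].
The 6×15 boundary matrix has rank 5 and Smith normal form diag(1,1,1,1,1).

∂_2: C_2 → C_1 sends each 2-simplex [p,q,r] to [q,r] − [p,r] + [p,q]. For instance
  ∂PQU = QU − PU + PQ,
  ∂PRT = RT − PT + PR.
This gives a 15×10 integer matrix of rank 10; reducing to Smith normal form yields diagonal entries (1,1,1,1,1,1,1,1,1,2).

From H_k ≅ ker(∂_k) / im(∂_{k+1}) we obtain:

  H_0: rank C_0 − rank ∂_1 = 6 − 5 = 1, and the invariant factors of ∂_1 are all 1, so H_0 ≅ Z.

H_0 = Z.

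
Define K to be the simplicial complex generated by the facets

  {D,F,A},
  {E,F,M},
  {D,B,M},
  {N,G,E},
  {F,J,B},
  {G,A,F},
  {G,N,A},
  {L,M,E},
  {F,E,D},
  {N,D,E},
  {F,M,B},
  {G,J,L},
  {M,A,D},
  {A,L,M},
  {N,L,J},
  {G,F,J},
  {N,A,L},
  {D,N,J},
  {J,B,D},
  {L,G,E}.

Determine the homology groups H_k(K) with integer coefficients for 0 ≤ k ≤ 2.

Order the vertices as A < B < D < E < F < G < J < L < M < N. Listing each simplex with vertices in this order, K has dimension 2 with simplices:

  0-simplices (10): A, B, D, E, F, G, J, L, M, N
  1-simplices (30): AD, AF, AG, AL, AM, AN, BD, BF, BJ, BM, DE, DF, DJ, DM, DN, EF, EG, EL, EM, EN, FG, FJ, FM, GJ, GL, GN, JL, JN, LM, LN
  2-simplices (20): ADF, ADM, AFG, AGN, ALM, ALN, BDJ, BDM, BFJ, BFM, DEF, DEN, DJN, EFM, EGL, EGN, ELM, FGJ, GJL, JLN

so the chain groups are C_0 ≅ Z^10, C_1 ≅ Z^30, C_2 ≅ Z^20.

∂_1: C_1 → C_0 maps an edge to its endpoints' difference, ∂[p,q] = q − p. For instance
  ∂AF = F − A.
This gives a 10×30 integer matrix of rank 9; reducing to Smith normal form yields diagonal entries (1,1,1,1,1,1,1,1,1).

∂_2: C_2 → C_1 maps a triangle to the signed sum of its edges. For instance
  ∂BFJ = FJ − BJ + BF,
  ∂BDM = DM − BM + BD.
This gives a 30×20 integer matrix of rank 20; reducing to Smith normal form yields diagonal entries (1,1,1,1,1,1,1,1,1,1,1,1,1,1,1,1,1,1,1,2).

Reading off H_k = ker ∂_k / im ∂_{k+1}:

  H_0: rank C_0 − rank ∂_1 = 10 − 9 = 1, and the invariant factors of ∂_1 are all 1, so H_0 ≅ Z.
  H_1: rank ker ∂_1 − rank ∂_2 = (30 − 9) − 20 = 1, and ∂_2 has invariant factor 2 > 1, so H_1 ≅ Z ⊕ Z/2Z.
  H_2: rank ker ∂_2 − rank ∂_3 = (20 − 20) − 0 = 0, and there is no ∂_3, so H_2 ≅ 0.

As a check, the Euler characteristic is 10 − 30 + 20 = 0, which agrees with 1 − 1 + 0 = 0.

H_0 ≅ Z,  H_1 ≅ Z ⊕ Z/2Z,  H_2 = 0.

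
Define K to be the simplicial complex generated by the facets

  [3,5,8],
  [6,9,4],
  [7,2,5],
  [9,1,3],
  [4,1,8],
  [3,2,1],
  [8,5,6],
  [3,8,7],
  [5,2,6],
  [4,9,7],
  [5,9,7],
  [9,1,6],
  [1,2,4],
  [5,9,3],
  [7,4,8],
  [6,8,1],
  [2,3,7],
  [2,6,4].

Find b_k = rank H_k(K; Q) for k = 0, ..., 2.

b_0 = 1, b_1 = 1, b_2 = 0.

Take the total order 1 < 2 < 3 < 4 < 5 < 6 < 7 < 8 < 9 on the vertex set. Then K (dimension 2) consists of the simplices:

  0-simplices (9): [1], [2], [3], [4], [5], [6], [7], [8], [9]
  1-simplices (27): (27 of them)
  2-simplices (18): [1,2,3], [1,2,4], [1,3,9], [1,4,8], [1,6,8], [1,6,9], [2,3,7], [2,4,6], [2,5,6], [2,5,7], [3,5,8], [3,5,9], [3,7,8], [4,6,9], [4,7,8], [4,7,9], [5,6,8], [5,7,9]

Hence C_0 ≅ Z^9, C_1 ≅ Z^27, C_2 ≅ Z^18.

The boundary map ∂_1: C_1 → C_0 maps an edge to its endpoints' difference, ∂[p,q] = q − p. For instance
  ∂[4,7] = [7] − [4].
This gives a 9×27 integer matrix of rank 8; reducing to Smith normal form yields diagonal entries (1,1,1,1,1,1,1,1).

∂_2: C_2 → C_1 sends each 2-simplex [p,q,r] to [q,r] − [p,r] + [p,q]. For instance
  ∂[3,5,8] = [5,8] − [3,8] + [3,5],
  ∂[2,4,6] = [4,6] − [2,6] + [2,4].
As a 27×18 matrix over Z this has rank 18, with invariant factors (1,1,1,1,1,1,1,1,1,1,1,1,1,1,1,1,1,2).

Computing H_k = (kernel of ∂_k) / (image of ∂_{k+1}):

  H_0: rank C_0 − rank ∂_1 = 9 − 8 = 1, and the invariant factors of ∂_1 are all 1, so H_0 = Z.
  H_1: rank ker ∂_1 − rank ∂_2 = (27 − 8) − 18 = 1, and ∂_2 has invariant factor 2 > 1, so H_1 = Z ⊕ Z/2.
  H_2: rank ker ∂_2 − rank ∂_3 = (18 − 18) − 0 = 0, and there is no ∂_3, so H_2 = 0.

Hence the Betti numbers are b_0 = 1, b_1 = 1, b_2 = 0.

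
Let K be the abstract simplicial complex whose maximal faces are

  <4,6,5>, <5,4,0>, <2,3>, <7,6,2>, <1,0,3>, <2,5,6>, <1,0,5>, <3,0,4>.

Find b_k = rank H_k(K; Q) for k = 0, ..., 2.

Fix the vertex order 0 < 1 < 2 < 3 < 4 < 5 < 6 < 7 and write every simplex with vertices in increasing order. Then dim K = 2 and the simplices of K are:

  0-simplices (8): [0], [1], [2], [3], [4], [5], [6], [7]
  1-simplices (15): [0,1], [0,3], [0,4], [0,5], [1,3], [1,5], [2,3], [2,5], [2,6], [2,7], [3,4], [4,5], [4,6], [5,6], [6,7]
  2-simplices (7): [0,1,3], [0,1,5], [0,3,4], [0,4,5], [2,5,6], [2,6,7], [4,5,6]

Hence C_0 ≅ Z^8, C_1 ≅ Z^15, C_2 ≅ Z^7.

∂_1: C_1 → C_0 sends each edge [p,q] (with p < q) to q − p. For instance
  ∂[0,3] = [3] − [0].
The 8×15 boundary matrix has rank 7 and Smith normal form diag(1,1,1,1,1,1,1).

∂_2: C_2 → C_1 sends each 2-simplex [p,q,r] to [q,r] − [p,r] + [p,q]. For instance
  ∂[0,3,4] = [3,4] − [0,4] + [0,3],
  ∂[0,1,3] = [1,3] − [0,3] + [0,1].
This gives a 15×7 integer matrix of rank 7; reducing to Smith normal form yields diagonal entries (1,1,1,1,1,1,1).

From H_k ≅ ker(∂_k) / im(∂_{k+1}) we obtain:

  H_0: rank C_0 − rank ∂_1 = 8 − 7 = 1, and the invariant factors of ∂_1 are all 1, so H_0 = Z.
  H_1: rank ker ∂_1 − rank ∂_2 = (15 − 7) − 7 = 1, and the invariant factors of ∂_2 are all 1, so H_1 = Z.
  H_2: rank ker ∂_2 − rank ∂_3 = (7 − 7) − 0 = 0, and there is no ∂_3, so H_2 = 0.

Hence the Betti numbers are b_0 = 1, b_1 = 1, b_2 = 0.

b_0 = 1, b_1 = 1, b_2 = 0.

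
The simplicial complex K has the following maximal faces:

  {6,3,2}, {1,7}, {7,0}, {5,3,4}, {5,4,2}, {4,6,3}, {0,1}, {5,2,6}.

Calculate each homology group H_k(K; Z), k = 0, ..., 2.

Take the total order 0 < 1 < 2 < 3 < 4 < 5 < 6 < 7 on the vertex set. Then K (dimension 2) consists of the simplices:

  0-simplices (8): [0], [1], [2], [3], [4], [5], [6], [7]
  1-simplices (13): [0,1], [0,7], [1,7], [2,3], [2,4], [2,5], [2,6], [3,4], [3,5], [3,6], [4,5], [4,6], [5,6]
  2-simplices (5): [2,3,6], [2,4,5], [2,5,6], [3,4,5], [3,4,6]

Hence C_0 ≅ Z^8, C_1 ≅ Z^13, C_2 ≅ Z^5.

Boundary ∂_1: C_1 → C_0 is given by ∂[p,q] = [q] − [p].
The resulting 8×13 matrix has rank 6, and its Smith normal form has invariant factors (1,1,1,1,1,1).

Boundary ∂_2: C_2 → C_1 maps a triangle to the signed sum of its edges. For instance
  ∂[3,4,6] = [4,6] − [3,6] + [3,4],
  ∂[2,4,5] = [4,5] − [2,5] + [2,4].
The resulting 13×5 matrix has rank 5, and its Smith normal form has invariant factors (1,1,1,1,1).

From H_k ≅ ker(∂_k) / im(∂_{k+1}) we obtain:

  H_0: rank C_0 − rank ∂_1 = 8 − 6 = 2, and the invariant factors of ∂_1 are all 1, so H_0 = Z^2.
  H_1: rank ker ∂_1 − rank ∂_2 = (13 − 6) − 5 = 2, and the invariant factors of ∂_2 are all 1, so H_1 = Z^2.
  H_2: rank ker ∂_2 − rank ∂_3 = (5 − 5) − 0 = 0, and there is no ∂_3, so H_2 = 0.

As a check, the Euler characteristic is 8 − 13 + 5 = 0, which agrees with 2 − 2 + 0 = 0.

H_0 = Z^2,  H_1 = Z^2,  H_2 = 0.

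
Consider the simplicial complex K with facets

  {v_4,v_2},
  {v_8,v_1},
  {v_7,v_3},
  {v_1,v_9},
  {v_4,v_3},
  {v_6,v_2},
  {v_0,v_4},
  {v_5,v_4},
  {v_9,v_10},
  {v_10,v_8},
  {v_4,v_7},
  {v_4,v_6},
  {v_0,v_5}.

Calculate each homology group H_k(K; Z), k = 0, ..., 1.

H_0 = Z^2,  H_1 = Z^4.

Fix the vertex order v_0 < v_1 < v_2 < v_3 < v_4 < v_5 < v_6 < v_7 < v_8 < v_9 < v_10 and write every simplex with vertices in increasing order. Then dim K = 1 and the simplices of K are:

  0-simplices (11): [v_0], [v_1], [v_2], [v_3], [v_4], [v_5], [v_6], [v_7], [v_8], [v_9], [v_10]
  1-simplices (13): [v_0,v_4], [v_0,v_5], [v_1,v_8], [v_1,v_9], [v_2,v_4], [v_2,v_6], [v_3,v_4], [v_3,v_7], [v_4,v_5], [v_4,v_6], [v_4,v_7], [v_8,v_10], [v_9,v_10]

giving chain groups C_0 ≅ Z^11, C_1 ≅ Z^13.

Boundary ∂_1: C_1 → C_0 maps an edge to its endpoints' difference, ∂[p,q] = q − p.
As a 11×13 matrix over Z this has rank 9, with invariant factors (1,1,1,1,1,1,1,1,1).

Now H_k = ker ∂_k / im ∂_{k+1}, so:

  H_0: rank C_0 − rank ∂_1 = 11 − 9 = 2, and the invariant factors of ∂_1 are all 1, so H_0 = Z^2.
  H_1: rank ker ∂_1 − rank ∂_2 = (13 − 9) − 0 = 4, and there is no ∂_2, so H_1 = Z^4.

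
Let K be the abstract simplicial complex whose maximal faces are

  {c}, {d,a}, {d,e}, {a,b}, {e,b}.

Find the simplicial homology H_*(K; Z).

K has 5 vertices, 4 edges.
rank ∂_0 = 0, rank ∂_1 = 3 ⇒ b_0 = 5 − 0 − 3 = 2; all invariant factors of ∂_1 are 1 so no torsion. So H_0 ≅ Z^2.
rank ∂_1 = 3, rank ∂_2 = 0 ⇒ b_1 = 4 − 3 − 0 = 1. So H_1 ≅ Z.

H_0 ≅ Z^2,  H_1 ≅ Z.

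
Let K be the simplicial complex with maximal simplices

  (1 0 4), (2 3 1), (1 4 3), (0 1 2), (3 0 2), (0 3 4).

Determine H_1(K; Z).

H_1 = 0.

Fix the vertex order 0 < 1 < 2 < 3 < 4 and write every simplex with vertices in increasing order. Then dim K = 2 and the simplices of K are:

  0-simplices (5): [0], [1], [2], [3], [4]
  1-simplices (9): [0,1], [0,2], [0,3], [0,4], [1,2], [1,3], [1,4], [2,3], [3,4]
  2-simplices (6): [0,1,2], [0,1,4], [0,2,3], [0,3,4], [1,2,3], [1,3,4]

so the chain groups are C_0 ≅ Z^5, C_1 ≅ Z^9, C_2 ≅ Z^6.

∂_1: C_1 → C_0 maps an edge to its endpoints' difference, ∂[p,q] = q − p. For instance
  ∂[1,4] = [4] − [1].
The 5×9 boundary matrix has rank 4 and Smith normal form diag(1,1,1,1).

Boundary ∂_2: C_2 → C_1 sends each 2-simplex [p,q,r] to [q,r] − [p,r] + [p,q]. For instance
  ∂[0,3,4] = [3,4] − [0,4] + [0,3],
  ∂[1,2,3] = [2,3] − [1,3] + [1,2].
The 9×6 boundary matrix has rank 5 and Smith normal form diag(1,1,1,1,1).

From H_k ≅ ker(∂_k) / im(∂_{k+1}) we obtain:

  H_1: rank ker ∂_1 − rank ∂_2 = (9 − 4) − 5 = 0, and the invariant factors of ∂_2 are all 1, so H_1 = 0.

(K is a triangulation of the 2-sphere S^2.)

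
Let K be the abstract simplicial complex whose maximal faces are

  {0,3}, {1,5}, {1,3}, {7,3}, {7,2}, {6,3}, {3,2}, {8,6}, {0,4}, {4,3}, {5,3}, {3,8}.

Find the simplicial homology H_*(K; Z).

H_0 ≅ Z,  H_1 ≅ Z^4.

Fix the vertex order 0 < 1 < 2 < 3 < 4 < 5 < 6 < 7 < 8 and write every simplex with vertices in increasing order. Then dim K = 1 and the simplices of K are:

  0-simplices (9): [0], [1], [2], [3], [4], [5], [6], [7], [8]
  1-simplices (12): [0,3], [0,4], [1,3], [1,5], [2,3], [2,7], [3,4], [3,5], [3,6], [3,7], [3,8], [6,8]

Hence C_0 ≅ Z^9, C_1 ≅ Z^12.

∂_1: C_1 → C_0 sends each edge [p,q] (with p < q) to q − p.
This gives a 9×12 integer matrix of rank 8; reducing to Smith normal form yields diagonal entries (1,1,1,1,1,1,1,1).

Reading off H_k = ker ∂_k / im ∂_{k+1}:

  H_0: rank C_0 − rank ∂_1 = 9 − 8 = 1, and the invariant factors of ∂_1 are all 1, so H_0 = Z.
  H_1: rank ker ∂_1 − rank ∂_2 = (12 − 8) − 0 = 4, and there is no ∂_2, so H_1 = Z^4.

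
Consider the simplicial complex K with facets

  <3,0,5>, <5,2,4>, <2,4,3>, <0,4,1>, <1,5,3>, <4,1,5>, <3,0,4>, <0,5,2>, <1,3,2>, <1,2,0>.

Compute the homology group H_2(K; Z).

H_2 ≅ 0.

Order the vertices as 0 < 1 < 2 < 3 < 4 < 5. Listing each simplex with vertices in this order, K has dimension 2 with simplices:

  0-simplices (6): [0], [1], [2], [3], [4], [5]
  1-simplices (15): [0,1], [0,2], [0,3], [0,4], [0,5], [1,2], [1,3], [1,4], [1,5], [2,3], [2,4], [2,5], [3,4], [3,5], [4,5]
  2-simplices (10): [0,1,2], [0,1,4], [0,2,5], [0,3,4], [0,3,5], [1,2,3], [1,3,5], [1,4,5], [2,3,4], [2,4,5]

Hence C_0 ≅ Z^6, C_1 ≅ Z^15, C_2 ≅ Z^10.

The boundary map ∂_1: C_1 → C_0 sends each edge [p,q] (with p < q) to q − p. For instance
  ∂[2,5] = [5] − [2].
The 6×15 boundary matrix has rank 5 and Smith normal form diag(1,1,1,1,1).

The boundary map ∂_2: C_2 → C_1 acts by ∂[p,q,r] = [q,r] − [p,r] + [p,q]. For instance
  ∂[1,2,3] = [2,3] − [1,3] + [1,2],
  ∂[0,2,5] = [2,5] − [0,5] + [0,2].
As a 15×10 matrix over Z this has rank 10, with invariant factors (1,1,1,1,1,1,1,1,1,2).

Now H_k = ker ∂_k / im ∂_{k+1}, so:

  H_2: rank ker ∂_2 − rank ∂_3 = (10 − 10) − 0 = 0, and there is no ∂_3, so H_2 ≅ 0.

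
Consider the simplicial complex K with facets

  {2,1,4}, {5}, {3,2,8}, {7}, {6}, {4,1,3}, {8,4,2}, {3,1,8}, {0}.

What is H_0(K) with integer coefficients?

Order the vertices as 0 < 1 < 2 < 3 < 4 < 5 < 6 < 7 < 8. Listing each simplex with vertices in this order, K has dimension 2 with simplices:

  0-simplices (9): [0], [1], [2], [3], [4], [5], [6], [7], [8]
  1-simplices (10): [1,2], [1,3], [1,4], [1,8], [2,3], [2,4], [2,8], [3,4], [3,8], [4,8]
  2-simplices (5): [1,2,4], [1,3,4], [1,3,8], [2,3,8], [2,4,8]

Hence C_0 ≅ Z^9, C_1 ≅ Z^10, C_2 ≅ Z^5.

∂_1: C_1 → C_0 maps an edge to its endpoints' difference, ∂[p,q] = q − p.
The resulting 9×10 matrix has rank 4, and its Smith normal form has invariant factors (1,1,1,1).

The boundary map ∂_2: C_2 → C_1 acts by ∂[p,q,r] = [q,r] − [p,r] + [p,q]. For instance
  ∂[2,4,8] = [4,8] − [2,8] + [2,4],
  ∂[1,2,4] = [2,4] − [1,4] + [1,2].
The resulting 10×5 matrix has rank 5, and its Smith normal form has invariant factors (1,1,1,1,1).

From H_k ≅ ker(∂_k) / im(∂_{k+1}) we obtain:

  H_0: rank C_0 − rank ∂_1 = 9 − 4 = 5, and the invariant factors of ∂_1 are all 1, so H_0 = Z^5.

H_0 = Z^5.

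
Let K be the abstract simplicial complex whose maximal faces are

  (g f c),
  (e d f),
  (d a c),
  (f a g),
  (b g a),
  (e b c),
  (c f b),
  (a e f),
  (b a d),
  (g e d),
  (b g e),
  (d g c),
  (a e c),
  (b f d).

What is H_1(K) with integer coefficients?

H_1 ≅ Z^2.

We work with the vertex ordering a < b < c < d < e < f < g. The simplices of K, each written with vertices in increasing order, are:

  0-simplices (7): a, b, c, d, e, f, g
  1-simplices (21): ab, ac, ad, ae, af, ag, bc, bd, be, bf, bg, cd, ce, cf, cg, de, df, dg, ef, eg, fg
  2-simplices (14): abd, abg, acd, ace, aef, afg, bce, bcf, bdf, beg, cdg, cfg, def, deg

so the chain groups are C_0 ≅ Z^7, C_1 ≅ Z^21, C_2 ≅ Z^14.

Boundary ∂_1: C_1 → C_0 is given by ∂[p,q] = [q] − [p]. For instance
  ∂ae = e − a.
The 7×21 boundary matrix has rank 6 and Smith normal form diag(1,1,1,1,1,1).

∂_2: C_2 → C_1 acts by ∂[p,q,r] = [q,r] − [p,r] + [p,q]. For instance
  ∂abd = bd − ad + ab,
  ∂deg = eg − dg + de.
The resulting 21×14 matrix has rank 13, and its Smith normal form has invariant factors (1,1,1,1,1,1,1,1,1,1,1,1,1).

Now H_k = ker ∂_k / im ∂_{k+1}, so:

  H_1: rank ker ∂_1 − rank ∂_2 = (21 − 6) − 13 = 2, and the invariant factors of ∂_2 are all 1, so H_1 ≅ Z^2.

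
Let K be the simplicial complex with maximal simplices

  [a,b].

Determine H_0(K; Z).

Fix the vertex order a < b and write every simplex with vertices in increasing order. Then dim K = 1 and the simplices of K are:

  0-simplices (2): a, b
  1-simplices (1): ab

Hence C_0 ≅ Z^2, C_1 ≅ Z^1.

∂_1: C_1 → C_0 sends each edge [p,q] (with p < q) to q − p. For instance
  ∂ab = b − a.
The 2×1 boundary matrix has rank 1 and Smith normal form diag(1).

Now H_k = ker ∂_k / im ∂_{k+1}, so:

  H_0: rank C_0 − rank ∂_1 = 2 − 1 = 1, and the invariant factors of ∂_1 are all 1, so H_0 ≅ Z.

(K is a triangulation of the 1-simplex.)

H_0 = Z.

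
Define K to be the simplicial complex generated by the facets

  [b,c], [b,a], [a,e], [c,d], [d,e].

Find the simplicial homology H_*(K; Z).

K has 5 vertices, 5 edges.
rank ∂_0 = 0, rank ∂_1 = 4 ⇒ b_0 = 5 − 0 − 4 = 1; all invariant factors of ∂_1 are 1 so no torsion. So H_0 ≅ Z.
rank ∂_1 = 4, rank ∂_2 = 0 ⇒ b_1 = 5 − 4 − 0 = 1. So H_1 ≅ Z.

H_0 ≅ Z,  H_1 ≅ Z.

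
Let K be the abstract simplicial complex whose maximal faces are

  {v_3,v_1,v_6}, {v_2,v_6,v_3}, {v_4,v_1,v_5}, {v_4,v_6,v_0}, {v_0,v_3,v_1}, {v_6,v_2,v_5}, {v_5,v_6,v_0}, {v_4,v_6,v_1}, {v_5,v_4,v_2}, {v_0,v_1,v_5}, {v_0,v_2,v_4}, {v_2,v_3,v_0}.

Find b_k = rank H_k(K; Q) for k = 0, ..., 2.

Fix the vertex order v_0 < v_1 < v_2 < v_3 < v_4 < v_5 < v_6 and write every simplex with vertices in increasing order. Then dim K = 2 and the simplices of K are:

  0-simplices (7): [v_0], [v_1], [v_2], [v_3], [v_4], [v_5], [v_6]
  1-simplices (18): (18 of them)
  2-simplices (12): (12 of them)

so the chain groups are C_0 ≅ Z^7, C_1 ≅ Z^18, C_2 ≅ Z^12.

Boundary ∂_1: C_1 → C_0 is given by ∂[p,q] = [q] − [p]. For instance
  ∂[v_0,v_6] = [v_6] − [v_0].
As a 7×18 matrix over Z this has rank 6, with invariant factors (1,1,1,1,1,1).

The boundary map ∂_2: C_2 → C_1 acts by ∂[p,q,r] = [q,r] − [p,r] + [p,q]. For instance
  ∂[v_1,v_3,v_6] = [v_3,v_6] − [v_1,v_6] + [v_1,v_3],
  ∂[v_2,v_5,v_6] = [v_5,v_6] − [v_2,v_6] + [v_2,v_5].
As a 18×12 matrix over Z this has rank 12, with invariant factors (1,1,1,1,1,1,1,1,1,1,1,2).

From H_k ≅ ker(∂_k) / im(∂_{k+1}) we obtain:

  H_0: rank C_0 − rank ∂_1 = 7 − 6 = 1, and the invariant factors of ∂_1 are all 1, so H_0 = Z.
  H_1: rank ker ∂_1 − rank ∂_2 = (18 − 6) − 12 = 0, and ∂_2 has invariant factor 2 > 1, so H_1 = Z/2.
  H_2: rank ker ∂_2 − rank ∂_3 = (12 − 12) − 0 = 0, and there is no ∂_3, so H_2 = 0.

(K is a triangulation of the real projective plane RP^2.)

Hence the Betti numbers are b_0 = 1, b_1 = 0, b_2 = 0.

b_0 = 1, b_1 = 0, b_2 = 0.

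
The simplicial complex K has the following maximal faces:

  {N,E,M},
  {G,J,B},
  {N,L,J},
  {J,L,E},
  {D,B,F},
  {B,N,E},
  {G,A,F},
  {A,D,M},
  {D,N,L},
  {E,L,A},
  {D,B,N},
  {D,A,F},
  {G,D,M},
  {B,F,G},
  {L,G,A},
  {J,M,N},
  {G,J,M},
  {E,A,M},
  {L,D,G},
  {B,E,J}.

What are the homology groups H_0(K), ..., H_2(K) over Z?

Take the total order A < B < D < E < F < G < J < L < M < N on the vertex set. Then K (dimension 2) consists of the simplices:

  0-simplices (10): A, B, D, E, F, G, J, L, M, N
  1-simplices (30): AD, AE, AF, AG, AL, AM, BD, BE, BF, BG, BJ, BN, DF, DG, DL, DM, DN, EJ, EL, EM, EN, FG, GJ, GL, GM, JL, JM, JN, LN, MN
  2-simplices (20): ADF, ADM, AEL, AEM, AFG, AGL, BDF, BDN, BEJ, BEN, BFG, BGJ, DGL, DGM, DLN, EJL, EMN, GJM, JLN, JMN

so the chain groups are C_0 ≅ Z^10, C_1 ≅ Z^30, C_2 ≅ Z^20.

Boundary ∂_1: C_1 → C_0 maps an edge to its endpoints' difference, ∂[p,q] = q − p. For instance
  ∂GL = L − G.
The resulting 10×30 matrix has rank 9, and its Smith normal form has invariant factors (1,1,1,1,1,1,1,1,1).

The boundary map ∂_2: C_2 → C_1 sends each 2-simplex [p,q,r] to [q,r] − [p,r] + [p,q]. For instance
  ∂JLN = LN − JN + JL,
  ∂AGL = GL − AL + AG.
The resulting 30×20 matrix has rank 20, and its Smith normal form has invariant factors (1,1,1,1,1,1,1,1,1,1,1,1,1,1,1,1,1,1,1,2).

From H_k ≅ ker(∂_k) / im(∂_{k+1}) we obtain:

  H_0: rank C_0 − rank ∂_1 = 10 − 9 = 1, and the invariant factors of ∂_1 are all 1, so H_0 ≅ Z.
  H_1: rank ker ∂_1 − rank ∂_2 = (30 − 9) − 20 = 1, and ∂_2 has invariant factor 2 > 1, so H_1 ≅ Z ⊕ Z/2Z.
  H_2: rank ker ∂_2 − rank ∂_3 = (20 − 20) − 0 = 0, and there is no ∂_3, so H_2 ≅ 0.

As a check, the Euler characteristic is 10 − 30 + 20 = 0, which agrees with 1 − 1 + 0 = 0.

H_0 ≅ Z,  H_1 ≅ Z ⊕ Z/2Z,  H_2 = 0.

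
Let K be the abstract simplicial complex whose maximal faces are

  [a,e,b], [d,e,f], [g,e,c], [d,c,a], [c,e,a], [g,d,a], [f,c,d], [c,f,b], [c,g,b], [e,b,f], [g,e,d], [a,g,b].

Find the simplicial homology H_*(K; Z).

H_0 = Z,  H_1 = Z_2,  H_2 = 0.

K has 7 vertices, 18 edges, 12 triangles.
rank ∂_0 = 0, rank ∂_1 = 6 ⇒ b_0 = 7 − 0 − 6 = 1; all invariant factors of ∂_1 are 1 so no torsion. So H_0 = Z.
rank ∂_1 = 6, rank ∂_2 = 12 ⇒ b_1 = 18 − 6 − 12 = 0; ∂_2 has invariant factor(s) [2] giving torsion. So H_1 = Z_2.
rank ∂_2 = 12, rank ∂_3 = 0 ⇒ b_2 = 12 − 12 − 0 = 0. So H_2 = 0.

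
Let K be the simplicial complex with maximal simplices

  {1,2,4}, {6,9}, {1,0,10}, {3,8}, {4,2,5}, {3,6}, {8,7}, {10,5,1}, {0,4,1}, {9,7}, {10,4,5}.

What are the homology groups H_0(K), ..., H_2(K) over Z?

We work with the vertex ordering 0 < 1 < 2 < 3 < 4 < 5 < 6 < 7 < 8 < 9 < 10. The simplices of K, each written with vertices in increasing order, are:

  0-simplices (11): [0], [1], [2], [3], [4], [5], [6], [7], [8], [9], [10]
  1-simplices (17): [0,1], [0,4], [0,10], [1,2], [1,4], [1,5], [1,10], [2,4], [2,5], [3,6], [3,8], [4,5], [4,10], [5,10], [6,9], [7,8], [7,9]
  2-simplices (6): [0,1,4], [0,1,10], [1,2,4], [1,5,10], [2,4,5], [4,5,10]

Hence C_0 ≅ Z^11, C_1 ≅ Z^17, C_2 ≅ Z^6.

Boundary ∂_1: C_1 → C_0 sends each edge [p,q] (with p < q) to q − p. For instance
  ∂[7,9] = [9] − [7].
As a 11×17 matrix over Z this has rank 9, with invariant factors (1,1,1,1,1,1,1,1,1).

Boundary ∂_2: C_2 → C_1 maps a triangle to the signed sum of its edges. For instance
  ∂[1,2,4] = [2,4] − [1,4] + [1,2],
  ∂[0,1,10] = [1,10] − [0,10] + [0,1].
The resulting 17×6 matrix has rank 6, and its Smith normal form has invariant factors (1,1,1,1,1,1).

Now H_k = ker ∂_k / im ∂_{k+1}, so:

  H_0: rank C_0 − rank ∂_1 = 11 − 9 = 2, and the invariant factors of ∂_1 are all 1, so H_0 ≅ Z^2.
  H_1: rank ker ∂_1 − rank ∂_2 = (17 − 9) − 6 = 2, and the invariant factors of ∂_2 are all 1, so H_1 ≅ Z^2.
  H_2: rank ker ∂_2 − rank ∂_3 = (6 − 6) − 0 = 0, and there is no ∂_3, so H_2 ≅ 0.

As a check, the Euler characteristic is 11 − 17 + 6 = 0, which agrees with 2 − 2 + 0 = 0.
(K is a triangulation of the disjoint union of the circle S^1 and the cylinder S^1 x I.)

H_0 = Z^2,  H_1 = Z^2,  H_2 = 0.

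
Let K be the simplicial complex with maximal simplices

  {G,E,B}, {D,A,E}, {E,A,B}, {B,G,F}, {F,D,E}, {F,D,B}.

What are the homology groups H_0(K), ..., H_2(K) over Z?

K has 6 vertices, 12 edges, 6 triangles.
rank ∂_0 = 0, rank ∂_1 = 5 ⇒ b_0 = 6 − 0 − 5 = 1; all invariant factors of ∂_1 are 1 so no torsion. So H_0 ≅ Z.
rank ∂_1 = 5, rank ∂_2 = 6 ⇒ b_1 = 12 − 5 − 6 = 1; all invariant factors of ∂_2 are 1 so no torsion. So H_1 ≅ Z.
rank ∂_2 = 6, rank ∂_3 = 0 ⇒ b_2 = 6 − 6 − 0 = 0. So H_2 ≅ 0.

H_0 ≅ Z,  H_1 ≅ Z,  H_2 = 0.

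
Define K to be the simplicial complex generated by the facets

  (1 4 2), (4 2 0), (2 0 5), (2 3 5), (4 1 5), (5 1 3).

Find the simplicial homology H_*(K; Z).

H_0 = Z,  H_1 = Z,  H_2 = 0.

Fix the vertex order 0 < 1 < 2 < 3 < 4 < 5 and write every simplex with vertices in increasing order. Then dim K = 2 and the simplices of K are:

  0-simplices (6): [0], [1], [2], [3], [4], [5]
  1-simplices (12): [0,2], [0,4], [0,5], [1,2], [1,3], [1,4], [1,5], [2,3], [2,4], [2,5], [3,5], [4,5]
  2-simplices (6): [0,2,4], [0,2,5], [1,2,4], [1,3,5], [1,4,5], [2,3,5]

giving chain groups C_0 ≅ Z^6, C_1 ≅ Z^12, C_2 ≅ Z^6.

Boundary ∂_1: C_1 → C_0 is given by ∂[p,q] = [q] − [p].
The 6×12 boundary matrix has rank 5 and Smith normal form diag(1,1,1,1,1).

The boundary map ∂_2: C_2 → C_1 sends each 2-simplex [p,q,r] to [q,r] − [p,r] + [p,q]. For instance
  ∂[1,2,4] = [2,4] − [1,4] + [1,2],
  ∂[0,2,4] = [2,4] − [0,4] + [0,2].
The resulting 12×6 matrix has rank 6, and its Smith normal form has invariant factors (1,1,1,1,1,1).

Computing H_k = (kernel of ∂_k) / (image of ∂_{k+1}):

  H_0: rank C_0 − rank ∂_1 = 6 − 5 = 1, and the invariant factors of ∂_1 are all 1, so H_0 ≅ Z.
  H_1: rank ker ∂_1 − rank ∂_2 = (12 − 5) − 6 = 1, and the invariant factors of ∂_2 are all 1, so H_1 ≅ Z.
  H_2: rank ker ∂_2 − rank ∂_3 = (6 − 6) − 0 = 0, and there is no ∂_3, so H_2 ≅ 0.

As a check, the Euler characteristic is 6 − 12 + 6 = 0, which agrees with 1 − 1 + 0 = 0.
(K is a triangulation of the cylinder S^1 x I.)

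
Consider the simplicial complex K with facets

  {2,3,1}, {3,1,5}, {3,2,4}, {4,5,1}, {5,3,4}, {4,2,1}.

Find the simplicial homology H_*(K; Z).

Take the total order 1 < 2 < 3 < 4 < 5 on the vertex set. Then K (dimension 2) consists of the simplices:

  0-simplices (5): [1], [2], [3], [4], [5]
  1-simplices (9): [1,2], [1,3], [1,4], [1,5], [2,3], [2,4], [3,4], [3,5], [4,5]
  2-simplices (6): [1,2,3], [1,2,4], [1,3,5], [1,4,5], [2,3,4], [3,4,5]

Hence C_0 ≅ Z^5, C_1 ≅ Z^9, C_2 ≅ Z^6.

∂_1: C_1 → C_0 maps an edge to its endpoints' difference, ∂[p,q] = q − p. For instance
  ∂[1,5] = [5] − [1].
The 5×9 boundary matrix has rank 4 and Smith normal form diag(1,1,1,1).

∂_2: C_2 → C_1 maps a triangle to the signed sum of its edges. For instance
  ∂[1,3,5] = [3,5] − [1,5] + [1,3],
  ∂[2,3,4] = [3,4] − [2,4] + [2,3].
This gives a 9×6 integer matrix of rank 5; reducing to Smith normal form yields diagonal entries (1,1,1,1,1).

Computing H_k = (kernel of ∂_k) / (image of ∂_{k+1}):

  H_0: rank C_0 − rank ∂_1 = 5 − 4 = 1, and the invariant factors of ∂_1 are all 1, so H_0 = Z.
  H_1: rank ker ∂_1 − rank ∂_2 = (9 − 4) − 5 = 0, and the invariant factors of ∂_2 are all 1, so H_1 = 0.
  H_2: rank ker ∂_2 − rank ∂_3 = (6 − 5) − 0 = 1, and there is no ∂_3, so H_2 = Z.

As a check, the Euler characteristic is 5 − 9 + 6 = 2, which agrees with 1 − 0 + 1 = 2.

H_0 = Z,  H_1 = 0,  H_2 = Z.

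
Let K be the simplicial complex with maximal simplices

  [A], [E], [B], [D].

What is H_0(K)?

Fix the vertex order A < B < D < E and write every simplex with vertices in increasing order. Then dim K = 0 and the simplices of K are:

  0-simplices (4): A, B, D, E

giving chain groups C_0 ≅ Z^4.

Reading off H_k = ker ∂_k / im ∂_{k+1}:

  H_0: rank C_0 − rank ∂_1 = 4 − 0 = 4, and there is no ∂_1, so H_0 ≅ Z^4.

(K is a triangulation of a set of 4 points.)

H_0 ≅ Z^4.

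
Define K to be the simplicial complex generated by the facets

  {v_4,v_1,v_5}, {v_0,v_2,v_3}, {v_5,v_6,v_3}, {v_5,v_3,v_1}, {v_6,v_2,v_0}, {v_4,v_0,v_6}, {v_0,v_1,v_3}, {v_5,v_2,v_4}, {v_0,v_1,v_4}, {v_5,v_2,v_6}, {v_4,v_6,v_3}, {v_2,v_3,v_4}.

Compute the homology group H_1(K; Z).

K has 7 vertices, 18 edges, 12 triangles.
rank ∂_1 = 6, rank ∂_2 = 12 ⇒ b_1 = 18 − 6 − 12 = 0; ∂_2 has invariant factor(s) [2] giving torsion. So H_1 = Z/2Z.

H_1 ≅ Z/2Z.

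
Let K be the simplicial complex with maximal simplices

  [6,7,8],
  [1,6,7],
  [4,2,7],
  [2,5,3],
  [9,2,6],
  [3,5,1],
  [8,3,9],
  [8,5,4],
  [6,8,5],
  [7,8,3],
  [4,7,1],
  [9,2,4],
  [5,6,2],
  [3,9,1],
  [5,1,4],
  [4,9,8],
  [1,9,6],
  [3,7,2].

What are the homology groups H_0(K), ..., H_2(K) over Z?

Fix the vertex order 1 < 2 < 3 < 4 < 5 < 6 < 7 < 8 < 9 and write every simplex with vertices in increasing order. Then dim K = 2 and the simplices of K are:

  0-simplices (9): [1], [2], [3], [4], [5], [6], [7], [8], [9]
  1-simplices (27): (27 of them)
  2-simplices (18): [1,3,5], [1,3,9], [1,4,5], [1,4,7], [1,6,7], [1,6,9], [2,3,5], [2,3,7], [2,4,7], [2,4,9], [2,5,6], [2,6,9], [3,7,8], [3,8,9], [4,5,8], [4,8,9], [5,6,8], [6,7,8]

Hence C_0 ≅ Z^9, C_1 ≅ Z^27, C_2 ≅ Z^18.

∂_1: C_1 → C_0 maps an edge to its endpoints' difference, ∂[p,q] = q − p. For instance
  ∂[4,5] = [5] − [4].
As a 9×27 matrix over Z this has rank 8, with invariant factors (1,1,1,1,1,1,1,1).

The boundary map ∂_2: C_2 → C_1 maps a triangle to the signed sum of its edges. For instance
  ∂[4,5,8] = [5,8] − [4,8] + [4,5],
  ∂[1,3,5] = [3,5] − [1,5] + [1,3].
The resulting 27×18 matrix has rank 17, and its Smith normal form has invariant factors (1,1,1,1,1,1,1,1,1,1,1,1,1,1,1,1,1).

Computing H_k = (kernel of ∂_k) / (image of ∂_{k+1}):

  H_0: rank C_0 − rank ∂_1 = 9 − 8 = 1, and the invariant factors of ∂_1 are all 1, so H_0 ≅ Z.
  H_1: rank ker ∂_1 − rank ∂_2 = (27 − 8) − 17 = 2, and the invariant factors of ∂_2 are all 1, so H_1 ≅ Z^2.
  H_2: rank ker ∂_2 − rank ∂_3 = (18 − 17) − 0 = 1, and there is no ∂_3, so H_2 ≅ Z.

H_0 ≅ Z,  H_1 ≅ Z^2,  H_2 ≅ Z.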